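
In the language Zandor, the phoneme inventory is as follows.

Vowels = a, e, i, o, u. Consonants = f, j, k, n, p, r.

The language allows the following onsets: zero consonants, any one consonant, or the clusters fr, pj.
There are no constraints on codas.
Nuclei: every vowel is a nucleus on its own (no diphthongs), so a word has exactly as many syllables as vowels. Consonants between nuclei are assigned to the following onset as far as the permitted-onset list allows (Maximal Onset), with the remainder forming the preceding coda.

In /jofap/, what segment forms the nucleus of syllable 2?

Vowels present: o, a; each is a nucleus, giving 2 syllables.
The second nucleus (vowel 2 from the left) is /a/.

a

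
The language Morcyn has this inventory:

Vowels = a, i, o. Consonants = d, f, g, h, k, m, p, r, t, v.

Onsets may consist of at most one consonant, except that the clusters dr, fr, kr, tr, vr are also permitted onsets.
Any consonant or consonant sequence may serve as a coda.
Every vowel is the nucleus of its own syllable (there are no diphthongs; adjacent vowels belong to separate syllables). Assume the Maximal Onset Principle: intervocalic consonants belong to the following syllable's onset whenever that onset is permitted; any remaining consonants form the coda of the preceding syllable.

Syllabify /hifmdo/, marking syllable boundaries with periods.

Vowels present: i, o; each is a nucleus, giving 2 syllables.
V1 /i/ – V2 /o/: /fmd/; trying suffixes from longest down, /d/ is the first permitted one, so coda /fm/ | onset /d/.

hifm.do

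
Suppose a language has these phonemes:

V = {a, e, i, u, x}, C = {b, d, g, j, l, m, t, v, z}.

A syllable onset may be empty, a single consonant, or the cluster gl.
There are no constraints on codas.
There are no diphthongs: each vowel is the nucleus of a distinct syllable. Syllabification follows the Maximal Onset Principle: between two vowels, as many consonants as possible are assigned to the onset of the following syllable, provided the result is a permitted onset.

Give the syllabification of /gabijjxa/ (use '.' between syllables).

ga.bij.jx.a

Nuclei (vowels): a, i, x, a → 4 syllables.
V1 /a/ – V2 /i/: just /b/ — single C goes to the following onset.
V2 /i/ – V3 /x/: /jj/ — longest licit onset from the right is /j/, leaving /j/ as coda.
V3 /x/ – V4 /a/: nothing intervenes; syllable break is V.V.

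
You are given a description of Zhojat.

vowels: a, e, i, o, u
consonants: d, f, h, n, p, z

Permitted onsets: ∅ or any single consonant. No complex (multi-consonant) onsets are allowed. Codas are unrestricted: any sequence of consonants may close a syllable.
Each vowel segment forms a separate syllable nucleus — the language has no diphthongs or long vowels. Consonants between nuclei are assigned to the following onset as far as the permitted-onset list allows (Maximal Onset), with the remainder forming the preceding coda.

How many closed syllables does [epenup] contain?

Nuclei (vowels): e, e, u → 3 syllables.
σ1/σ2 boundary: /p/ → onset of the next syllable (single consonants are always licit onsets).
σ2/σ3 boundary: /n/ is a single consonant, so it becomes the next onset.
Result: e.pe.nup.
Classifying each syllable: /e/ (open), /pe/ (open), /nup/ (closed).
Closed syllables: 1.

1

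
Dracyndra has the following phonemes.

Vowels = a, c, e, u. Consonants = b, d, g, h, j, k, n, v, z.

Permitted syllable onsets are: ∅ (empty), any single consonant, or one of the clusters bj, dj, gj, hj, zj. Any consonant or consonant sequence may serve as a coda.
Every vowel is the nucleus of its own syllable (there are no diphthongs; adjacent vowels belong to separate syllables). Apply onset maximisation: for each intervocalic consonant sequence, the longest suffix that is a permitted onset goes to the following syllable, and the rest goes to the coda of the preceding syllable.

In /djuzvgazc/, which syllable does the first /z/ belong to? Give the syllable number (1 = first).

1

Nuclei (vowels): u, a, c → 3 syllables.
Between /u/ (V1) and /a/ (V2): /zvg/ — longest licit onset from the right is /g/, leaving /zv/ as coda.
Between /a/ (V2) and /c/ (V3): /z/ is a single consonant, so it becomes the next onset.
Putting it together: djuzv.ga.zc.
The first /z/ is in the coda of syllable 1 (/djuzv/).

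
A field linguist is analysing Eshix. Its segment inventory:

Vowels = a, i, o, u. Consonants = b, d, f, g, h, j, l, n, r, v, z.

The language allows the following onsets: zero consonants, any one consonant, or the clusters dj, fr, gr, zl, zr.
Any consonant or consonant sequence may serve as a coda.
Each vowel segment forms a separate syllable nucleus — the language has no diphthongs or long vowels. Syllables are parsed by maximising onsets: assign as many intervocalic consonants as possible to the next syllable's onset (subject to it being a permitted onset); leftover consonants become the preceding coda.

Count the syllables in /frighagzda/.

3

The vowels are i, a, a — 3 nuclei, so 3 syllables.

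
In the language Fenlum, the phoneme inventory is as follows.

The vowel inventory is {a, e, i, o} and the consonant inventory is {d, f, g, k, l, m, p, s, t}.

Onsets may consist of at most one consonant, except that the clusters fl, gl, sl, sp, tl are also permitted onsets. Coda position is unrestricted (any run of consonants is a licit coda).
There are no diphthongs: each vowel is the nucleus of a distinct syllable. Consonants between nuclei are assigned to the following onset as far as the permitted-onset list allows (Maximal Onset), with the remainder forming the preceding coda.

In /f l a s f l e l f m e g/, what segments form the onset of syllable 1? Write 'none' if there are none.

fl

Nuclei (vowels): a, e, e → 3 syllables.
σ1/σ2 boundary: cluster /sfl/ — the longest permitted-onset suffix is /fl/; onset = /fl/, preceding coda = /s/.
σ2/σ3 boundary: /lfm/ splits as /lf/ + /m/ (/m/ is the longest suffix that is a licit onset).
Syllabification: flas.flelf.meg.
Syllable 1 is /flas/: onset /fl/, nucleus /a/, coda /s/.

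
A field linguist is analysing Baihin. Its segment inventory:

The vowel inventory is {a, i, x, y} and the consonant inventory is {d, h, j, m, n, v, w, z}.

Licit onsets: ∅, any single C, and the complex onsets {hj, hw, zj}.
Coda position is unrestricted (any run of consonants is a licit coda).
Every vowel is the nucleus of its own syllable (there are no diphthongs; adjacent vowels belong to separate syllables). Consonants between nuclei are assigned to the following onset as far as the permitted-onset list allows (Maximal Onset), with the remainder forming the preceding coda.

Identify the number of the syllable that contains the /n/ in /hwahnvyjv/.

Vowels present: a, y; each is a nucleus, giving 2 syllables.
/a…y/ gap (V1→V2): /hnv/; trying suffixes from longest down, /v/ is the first permitted one, so coda /hn/ | onset /v/.
Result: hwahn.vyjv.
The /n/ is in the coda of syllable 1 (/hwahn/).

1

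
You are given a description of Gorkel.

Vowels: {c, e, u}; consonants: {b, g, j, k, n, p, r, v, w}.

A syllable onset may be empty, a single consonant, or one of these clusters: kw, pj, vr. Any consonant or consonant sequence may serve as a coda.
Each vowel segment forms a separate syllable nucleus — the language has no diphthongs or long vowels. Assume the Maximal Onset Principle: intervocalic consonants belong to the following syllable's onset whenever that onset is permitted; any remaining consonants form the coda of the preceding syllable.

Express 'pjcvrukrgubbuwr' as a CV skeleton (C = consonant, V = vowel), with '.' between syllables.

Nuclei (vowels): c, u, u, u → 4 syllables.
/c…u/ gap (V1→V2): /vr/ — entire cluster is a permitted onset → onset /vr/, coda ∅.
/u…u/ gap (V2→V3): /krg/ — longest licit onset from the right is /g/, leaving /kr/ as coda.
/u…u/ gap (V3→V4): /bb/ splits as /b/ + /b/ (/b/ is the longest suffix that is a licit onset).
Putting it together: pjc.vrukr.gub.buwr.
Mapping each syllable to C/V: /pjc/ → CCV, /vrukr/ → CCVCC, /gub/ → CVC, /buwr/ → CVCC.

CCV.CCVCC.CVC.CVCC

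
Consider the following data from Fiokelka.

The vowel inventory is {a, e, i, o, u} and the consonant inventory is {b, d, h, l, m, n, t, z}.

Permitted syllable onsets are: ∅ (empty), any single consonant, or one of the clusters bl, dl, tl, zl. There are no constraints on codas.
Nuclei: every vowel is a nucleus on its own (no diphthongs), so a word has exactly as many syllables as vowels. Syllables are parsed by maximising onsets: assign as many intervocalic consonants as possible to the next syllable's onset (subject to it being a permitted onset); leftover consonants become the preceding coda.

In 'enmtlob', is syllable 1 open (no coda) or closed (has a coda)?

closed

The vowels are e, o — 2 nuclei, so 2 syllables.
V1 /e/ – V2 /o/: cluster /nmtl/ — the longest permitted-onset suffix is /tl/; onset = /tl/, preceding coda = /nm/.
Result: enm.tlob.
Syllable 1 is /enm/ with coda /nm/, so it is closed.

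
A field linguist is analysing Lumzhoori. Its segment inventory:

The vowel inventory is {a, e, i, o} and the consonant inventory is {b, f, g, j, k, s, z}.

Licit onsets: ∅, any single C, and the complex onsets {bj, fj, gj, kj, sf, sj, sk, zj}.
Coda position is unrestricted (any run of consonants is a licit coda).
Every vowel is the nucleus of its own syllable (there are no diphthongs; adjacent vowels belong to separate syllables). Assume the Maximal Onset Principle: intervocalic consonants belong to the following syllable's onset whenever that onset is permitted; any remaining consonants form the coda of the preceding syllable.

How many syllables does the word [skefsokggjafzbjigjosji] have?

6

Vowels present: e, o, a, i, o, i; each is a nucleus, giving 6 syllables.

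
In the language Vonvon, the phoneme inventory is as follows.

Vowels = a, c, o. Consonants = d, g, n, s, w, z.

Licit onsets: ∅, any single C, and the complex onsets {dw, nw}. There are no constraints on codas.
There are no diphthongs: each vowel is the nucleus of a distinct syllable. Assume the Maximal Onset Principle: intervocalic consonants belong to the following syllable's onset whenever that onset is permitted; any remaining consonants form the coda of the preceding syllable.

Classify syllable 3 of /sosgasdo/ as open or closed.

The vowels are o, a, o — 3 nuclei, so 3 syllables.
Between /o/ (V1) and /a/ (V2): cluster /sg/ — the longest permitted-onset suffix is /g/; onset = /g/, preceding coda = /s/.
Between /a/ (V2) and /o/ (V3): /sd/ — longest licit onset from the right is /d/, leaving /s/ as coda.
Syllabification: sos.gas.do.
Syllable 3 is /do/; it ends in its nucleus with no coda, so it is open.

open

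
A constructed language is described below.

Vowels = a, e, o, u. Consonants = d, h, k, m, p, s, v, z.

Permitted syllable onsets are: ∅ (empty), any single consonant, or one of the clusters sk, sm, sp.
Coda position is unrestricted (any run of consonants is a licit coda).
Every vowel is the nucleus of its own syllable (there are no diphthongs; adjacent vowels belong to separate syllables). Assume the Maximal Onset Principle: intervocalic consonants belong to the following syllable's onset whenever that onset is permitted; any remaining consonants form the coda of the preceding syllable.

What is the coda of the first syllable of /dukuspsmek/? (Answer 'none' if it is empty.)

Nuclei (vowels): u, u, e → 3 syllables.
Between /u/ (V1) and /u/ (V2): just /k/ — single C goes to the following onset.
Between /u/ (V2) and /e/ (V3): cluster /spsm/ — the longest permitted-onset suffix is /sm/; onset = /sm/, preceding coda = /sp/.
Result: du.kusp.smek.
Syllable 1 is /du/: onset /d/, nucleus /u/, coda ∅.

none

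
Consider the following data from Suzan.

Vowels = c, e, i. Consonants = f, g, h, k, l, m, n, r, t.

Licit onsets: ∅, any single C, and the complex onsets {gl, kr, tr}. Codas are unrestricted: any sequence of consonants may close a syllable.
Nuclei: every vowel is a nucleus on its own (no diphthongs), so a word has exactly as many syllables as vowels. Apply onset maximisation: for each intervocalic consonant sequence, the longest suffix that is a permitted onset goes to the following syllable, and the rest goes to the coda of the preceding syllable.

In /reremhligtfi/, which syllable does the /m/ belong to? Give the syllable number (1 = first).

2

The vowels are e, e, i, i — 4 nuclei, so 4 syllables.
/e…e/ gap (V1→V2): /r/ is a single consonant, so it becomes the next onset.
/e…i/ gap (V2→V3): /mhl/ — longest licit onset from the right is /l/, leaving /mh/ as coda.
/i…i/ gap (V3→V4): cluster /gtf/ — the longest permitted-onset suffix is /f/; onset = /f/, preceding coda = /gt/.
Syllabification: re.remh.ligt.fi.
The /m/ is in the coda of syllable 2 (/remh/).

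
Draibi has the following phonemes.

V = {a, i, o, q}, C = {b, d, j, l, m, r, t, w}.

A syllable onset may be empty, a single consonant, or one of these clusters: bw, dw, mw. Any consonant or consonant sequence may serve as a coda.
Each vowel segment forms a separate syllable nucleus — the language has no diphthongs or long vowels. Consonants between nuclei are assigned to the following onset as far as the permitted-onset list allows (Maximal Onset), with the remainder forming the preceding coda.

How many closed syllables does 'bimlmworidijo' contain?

Nuclei (vowels): i, o, i, i, o → 5 syllables.
σ1/σ2 boundary: /mlmw/; trying suffixes from longest down, /mw/ is the first permitted one, so coda /ml/ | onset /mw/.
σ2/σ3 boundary: just /r/ — single C goes to the following onset.
σ3/σ4 boundary: /d/ is a single consonant, so it becomes the next onset.
σ4/σ5 boundary: /j/ → onset of the next syllable (single consonants are always licit onsets).
Putting it together: biml.mwo.ri.di.jo.
Classifying each syllable: /biml/ (closed), /mwo/ (open), /ri/ (open), /di/ (open), /jo/ (open).
Closed syllables: 1.

1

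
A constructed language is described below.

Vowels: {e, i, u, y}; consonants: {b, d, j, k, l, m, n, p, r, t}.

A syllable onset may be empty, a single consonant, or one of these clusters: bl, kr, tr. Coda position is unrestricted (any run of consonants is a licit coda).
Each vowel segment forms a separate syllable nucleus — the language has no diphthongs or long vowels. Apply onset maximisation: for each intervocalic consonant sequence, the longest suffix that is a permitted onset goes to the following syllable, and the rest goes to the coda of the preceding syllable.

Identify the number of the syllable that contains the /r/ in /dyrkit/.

Vowels present: y, i; each is a nucleus, giving 2 syllables.
V1 /y/ – V2 /i/: cluster /rk/ — the longest permitted-onset suffix is /k/; onset = /k/, preceding coda = /r/.
Putting it together: dyr.kit.
The /r/ is in the coda of syllable 1 (/dyr/).

1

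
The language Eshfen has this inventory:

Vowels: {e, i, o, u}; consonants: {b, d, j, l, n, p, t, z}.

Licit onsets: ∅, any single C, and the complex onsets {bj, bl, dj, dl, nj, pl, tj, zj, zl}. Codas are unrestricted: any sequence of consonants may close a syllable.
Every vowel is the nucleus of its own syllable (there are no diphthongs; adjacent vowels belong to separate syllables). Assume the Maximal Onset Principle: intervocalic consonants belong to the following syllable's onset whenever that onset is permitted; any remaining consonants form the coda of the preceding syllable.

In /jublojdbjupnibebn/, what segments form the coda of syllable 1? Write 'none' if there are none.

The vowels are u, o, u, i, e — 5 nuclei, so 5 syllables.
Between /u/ (V1) and /o/ (V2): cluster /bl/ — /bl/ is itself a permitted onset, so the whole cluster goes right; preceding coda = ∅.
Between /o/ (V2) and /u/ (V3): /jdbj/ — longest licit onset from the right is /bj/, leaving /jd/ as coda.
Between /u/ (V3) and /i/ (V4): /pn/ — longest licit onset from the right is /n/, leaving /p/ as coda.
Between /i/ (V4) and /e/ (V5): /b/ is a single consonant, so it becomes the next onset.
Result: ju.blojd.bjup.ni.bebn.
Syllable 1 is /ju/: onset /j/, nucleus /u/, coda ∅.

none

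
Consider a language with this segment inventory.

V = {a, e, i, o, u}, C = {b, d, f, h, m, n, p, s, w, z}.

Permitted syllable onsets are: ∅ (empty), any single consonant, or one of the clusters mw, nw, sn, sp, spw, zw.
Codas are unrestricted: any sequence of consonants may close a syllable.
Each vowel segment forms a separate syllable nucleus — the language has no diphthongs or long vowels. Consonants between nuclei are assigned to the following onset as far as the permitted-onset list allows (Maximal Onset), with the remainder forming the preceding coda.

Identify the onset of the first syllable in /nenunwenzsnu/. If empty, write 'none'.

n

Nuclei (vowels): e, u, e, u → 4 syllables.
Between /e/ (V1) and /u/ (V2): just /n/ — single C goes to the following onset.
Between /u/ (V2) and /e/ (V3): cluster /nw/ — /nw/ is itself a permitted onset, so the whole cluster goes right; preceding coda = ∅.
Between /e/ (V3) and /u/ (V4): /nzsn/; trying suffixes from longest down, /sn/ is the first permitted one, so coda /nz/ | onset /sn/.
Putting it together: ne.nu.nwenz.snu.
Syllable 1 is /ne/: onset /n/, nucleus /e/, coda ∅.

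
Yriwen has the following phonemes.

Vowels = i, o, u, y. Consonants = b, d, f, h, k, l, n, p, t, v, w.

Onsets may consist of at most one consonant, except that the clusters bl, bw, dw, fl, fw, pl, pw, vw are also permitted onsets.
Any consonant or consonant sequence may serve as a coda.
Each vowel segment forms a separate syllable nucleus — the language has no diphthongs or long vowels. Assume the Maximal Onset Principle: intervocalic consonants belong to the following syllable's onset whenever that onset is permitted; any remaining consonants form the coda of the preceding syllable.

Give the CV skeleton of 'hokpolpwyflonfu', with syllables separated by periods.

The vowels are o, o, y, o, u — 5 nuclei, so 5 syllables.
V1 /o/ – V2 /o/: /kp/ — longest licit onset from the right is /p/, leaving /k/ as coda.
V2 /o/ – V3 /y/: /lpw/; trying suffixes from longest down, /pw/ is the first permitted one, so coda /l/ | onset /pw/.
V3 /y/ – V4 /o/: /fl/ is a licit onset in full, so it all attaches to the next syllable.
V4 /o/ – V5 /u/: cluster /nf/ — the longest permitted-onset suffix is /f/; onset = /f/, preceding coda = /n/.
Result: hok.pol.pwy.flon.fu.
Mapping each syllable to C/V: /hok/ → CVC, /pol/ → CVC, /pwy/ → CCV, /flon/ → CCVC, /fu/ → CV.

CVC.CVC.CCV.CCVC.CV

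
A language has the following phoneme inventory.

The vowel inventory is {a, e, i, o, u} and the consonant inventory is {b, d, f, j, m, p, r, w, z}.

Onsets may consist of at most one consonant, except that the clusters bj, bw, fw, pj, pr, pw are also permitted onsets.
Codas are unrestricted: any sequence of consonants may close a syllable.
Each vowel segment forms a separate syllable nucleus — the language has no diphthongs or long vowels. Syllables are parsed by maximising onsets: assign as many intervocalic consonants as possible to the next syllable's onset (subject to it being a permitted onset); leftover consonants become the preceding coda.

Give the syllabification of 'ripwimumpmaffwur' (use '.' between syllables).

ri.pwi.mump.maf.fwur

Vowels present: i, i, u, a, u; each is a nucleus, giving 5 syllables.
V1 /i/ – V2 /i/: cluster /pw/ — /pw/ is itself a permitted onset, so the whole cluster goes right; preceding coda = ∅.
V2 /i/ – V3 /u/: /m/ → onset of the next syllable (single consonants are always licit onsets).
V3 /u/ – V4 /a/: /mpm/ splits as /mp/ + /m/ (/m/ is the longest suffix that is a licit onset).
V4 /a/ – V5 /u/: /ffw/; trying suffixes from longest down, /fw/ is the first permitted one, so coda /f/ | onset /fw/.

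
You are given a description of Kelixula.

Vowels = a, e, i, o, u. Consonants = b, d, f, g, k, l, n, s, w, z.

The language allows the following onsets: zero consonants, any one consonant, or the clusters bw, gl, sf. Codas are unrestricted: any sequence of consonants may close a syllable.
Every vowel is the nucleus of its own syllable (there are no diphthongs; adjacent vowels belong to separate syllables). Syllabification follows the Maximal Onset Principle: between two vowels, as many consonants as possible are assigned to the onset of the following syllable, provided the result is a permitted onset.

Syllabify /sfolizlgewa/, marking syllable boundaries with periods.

Vowels present: o, i, e, a; each is a nucleus, giving 4 syllables.
Between /o/ (V1) and /i/ (V2): /l/ → onset of the next syllable (single consonants are always licit onsets).
Between /i/ (V2) and /e/ (V3): /zlg/ — longest licit onset from the right is /g/, leaving /zl/ as coda.
Between /e/ (V3) and /a/ (V4): /w/ is a single consonant, so it becomes the next onset.

sfo.lizl.ge.wa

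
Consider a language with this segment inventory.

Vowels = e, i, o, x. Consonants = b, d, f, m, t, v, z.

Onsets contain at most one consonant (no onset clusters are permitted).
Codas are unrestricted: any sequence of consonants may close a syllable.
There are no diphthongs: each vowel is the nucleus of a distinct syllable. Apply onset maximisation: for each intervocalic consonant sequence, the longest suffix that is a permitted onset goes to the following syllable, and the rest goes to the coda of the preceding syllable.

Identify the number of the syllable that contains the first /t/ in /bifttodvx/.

1

Vowels present: i, o, x; each is a nucleus, giving 3 syllables.
σ1/σ2 boundary: /ftt/ splits as /ft/ + /t/ (/t/ is the longest suffix that is a licit onset).
σ2/σ3 boundary: /dv/ splits as /d/ + /v/ (/v/ is the longest suffix that is a licit onset).
Syllabification: bift.tod.vx.
The first /t/ is in the coda of syllable 1 (/bift/).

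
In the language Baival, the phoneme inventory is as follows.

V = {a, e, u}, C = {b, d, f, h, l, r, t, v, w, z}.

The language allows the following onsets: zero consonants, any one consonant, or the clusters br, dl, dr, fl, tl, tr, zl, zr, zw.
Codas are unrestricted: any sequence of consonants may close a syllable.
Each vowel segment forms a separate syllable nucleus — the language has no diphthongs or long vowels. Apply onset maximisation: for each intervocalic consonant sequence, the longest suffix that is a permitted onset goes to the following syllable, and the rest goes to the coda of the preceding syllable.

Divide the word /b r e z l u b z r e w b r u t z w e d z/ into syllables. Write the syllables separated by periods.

Nuclei (vowels): e, u, e, u, e → 5 syllables.
/e…u/ gap (V1→V2): /zl/ — entire cluster is a permitted onset → onset /zl/, coda ∅.
/u…e/ gap (V2→V3): /bzr/; trying suffixes from longest down, /zr/ is the first permitted one, so coda /b/ | onset /zr/.
/e…u/ gap (V3→V4): /wbr/ — longest licit onset from the right is /br/, leaving /w/ as coda.
/u…e/ gap (V4→V5): /tzw/; trying suffixes from longest down, /zw/ is the first permitted one, so coda /t/ | onset /zw/.

bre.zlub.zrew.brut.zwedz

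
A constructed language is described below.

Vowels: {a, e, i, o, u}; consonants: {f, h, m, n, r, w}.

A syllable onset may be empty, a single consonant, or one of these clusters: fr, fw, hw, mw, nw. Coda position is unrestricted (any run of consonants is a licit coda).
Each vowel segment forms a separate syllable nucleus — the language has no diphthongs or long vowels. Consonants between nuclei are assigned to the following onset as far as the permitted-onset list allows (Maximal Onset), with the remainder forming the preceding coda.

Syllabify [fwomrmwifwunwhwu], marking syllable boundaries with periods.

The vowels are o, i, u, u — 4 nuclei, so 4 syllables.
σ1/σ2 boundary: /mrmw/ — longest licit onset from the right is /mw/, leaving /mr/ as coda.
σ2/σ3 boundary: /fw/ — entire cluster is a permitted onset → onset /fw/, coda ∅.
σ3/σ4 boundary: cluster /nwhw/ — the longest permitted-onset suffix is /hw/; onset = /hw/, preceding coda = /nw/.

fwomr.mwi.fwunw.hwu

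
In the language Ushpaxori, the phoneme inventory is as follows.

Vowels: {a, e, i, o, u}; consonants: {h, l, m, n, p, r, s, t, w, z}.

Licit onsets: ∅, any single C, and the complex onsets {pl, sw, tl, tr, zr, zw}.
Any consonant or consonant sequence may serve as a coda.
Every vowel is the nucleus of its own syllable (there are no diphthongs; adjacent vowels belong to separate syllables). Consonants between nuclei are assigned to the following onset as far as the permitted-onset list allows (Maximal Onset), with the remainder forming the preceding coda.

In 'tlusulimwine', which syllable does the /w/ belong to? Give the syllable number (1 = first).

Vowels present: u, u, i, i, e; each is a nucleus, giving 5 syllables.
σ1/σ2 boundary: /s/ is a single consonant, so it becomes the next onset.
σ2/σ3 boundary: /l/ is a single consonant, so it becomes the next onset.
σ3/σ4 boundary: /mw/; trying suffixes from longest down, /w/ is the first permitted one, so coda /m/ | onset /w/.
σ4/σ5 boundary: /n/ is a single consonant, so it becomes the next onset.
Result: tlu.su.lim.wi.ne.
The /w/ is in the onset of syllable 4 (/wi/).

4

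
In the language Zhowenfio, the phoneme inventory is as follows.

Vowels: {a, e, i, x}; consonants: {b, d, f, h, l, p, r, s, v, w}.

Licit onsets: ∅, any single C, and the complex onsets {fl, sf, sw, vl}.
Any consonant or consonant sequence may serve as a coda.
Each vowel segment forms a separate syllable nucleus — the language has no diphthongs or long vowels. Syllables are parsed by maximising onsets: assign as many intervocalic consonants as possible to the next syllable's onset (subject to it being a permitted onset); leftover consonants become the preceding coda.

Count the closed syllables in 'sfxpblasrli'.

Vowels present: x, a, i; each is a nucleus, giving 3 syllables.
V1 /x/ – V2 /a/: /pbl/ splits as /pb/ + /l/ (/l/ is the longest suffix that is a licit onset).
V2 /a/ – V3 /i/: /srl/; trying suffixes from longest down, /l/ is the first permitted one, so coda /sr/ | onset /l/.
Syllabification: sfxpb.lasr.li.
Classifying each syllable: /sfxpb/ (closed), /lasr/ (closed), /li/ (open).
Closed syllables: 2.

2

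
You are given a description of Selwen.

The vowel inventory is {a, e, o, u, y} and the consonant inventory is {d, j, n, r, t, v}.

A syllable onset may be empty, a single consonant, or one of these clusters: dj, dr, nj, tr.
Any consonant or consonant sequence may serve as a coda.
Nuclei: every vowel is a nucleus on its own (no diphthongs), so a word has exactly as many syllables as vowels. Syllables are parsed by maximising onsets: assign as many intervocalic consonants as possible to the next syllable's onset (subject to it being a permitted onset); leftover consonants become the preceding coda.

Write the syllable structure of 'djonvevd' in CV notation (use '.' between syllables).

The vowels are o, e — 2 nuclei, so 2 syllables.
σ1/σ2 boundary: /nv/ splits as /n/ + /v/ (/v/ is the longest suffix that is a licit onset).
So the parse is djon.vevd.
Mapping each syllable to C/V: /djon/ → CCVC, /vevd/ → CVCC.

CCVC.CVCC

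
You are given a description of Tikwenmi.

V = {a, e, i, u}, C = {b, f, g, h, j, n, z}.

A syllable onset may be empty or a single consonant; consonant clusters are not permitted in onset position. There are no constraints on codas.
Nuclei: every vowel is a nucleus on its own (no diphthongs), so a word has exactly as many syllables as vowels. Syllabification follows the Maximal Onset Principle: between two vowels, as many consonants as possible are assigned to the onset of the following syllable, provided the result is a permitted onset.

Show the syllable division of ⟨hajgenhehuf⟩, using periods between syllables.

haj.gen.he.huf

Nuclei (vowels): a, e, e, u → 4 syllables.
Between /a/ (V1) and /e/ (V2): /jg/ splits as /j/ + /g/ (/g/ is the longest suffix that is a licit onset).
Between /e/ (V2) and /e/ (V3): cluster /nh/ — the longest permitted-onset suffix is /h/; onset = /h/, preceding coda = /n/.
Between /e/ (V3) and /u/ (V4): /h/ → onset of the next syllable (single consonants are always licit onsets).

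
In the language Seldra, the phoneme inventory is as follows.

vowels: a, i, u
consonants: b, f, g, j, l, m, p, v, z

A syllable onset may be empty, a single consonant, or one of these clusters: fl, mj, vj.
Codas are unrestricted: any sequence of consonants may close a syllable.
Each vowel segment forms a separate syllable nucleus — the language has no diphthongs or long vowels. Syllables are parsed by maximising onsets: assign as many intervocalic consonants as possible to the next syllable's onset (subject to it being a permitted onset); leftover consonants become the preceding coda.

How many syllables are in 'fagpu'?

2

Nuclei (vowels): a, u → 2 syllables.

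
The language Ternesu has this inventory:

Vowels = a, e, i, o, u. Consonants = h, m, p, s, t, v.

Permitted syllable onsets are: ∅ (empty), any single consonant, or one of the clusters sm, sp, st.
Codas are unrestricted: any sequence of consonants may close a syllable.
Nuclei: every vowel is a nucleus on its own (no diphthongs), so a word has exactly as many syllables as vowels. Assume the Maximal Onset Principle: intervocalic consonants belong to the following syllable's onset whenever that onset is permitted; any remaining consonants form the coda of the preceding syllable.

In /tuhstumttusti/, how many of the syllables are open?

2

Vowels present: u, u, u, i; each is a nucleus, giving 4 syllables.
/u…u/ gap (V1→V2): cluster /hst/ — the longest permitted-onset suffix is /st/; onset = /st/, preceding coda = /h/.
/u…u/ gap (V2→V3): cluster /mtt/ — the longest permitted-onset suffix is /t/; onset = /t/, preceding coda = /mt/.
/u…i/ gap (V3→V4): /st/ — entire cluster is a permitted onset → onset /st/, coda ∅.
Putting it together: tuh.stumt.tu.sti.
Classifying each syllable: /tuh/ (closed), /stumt/ (closed), /tu/ (open), /sti/ (open).
Open syllables: 2.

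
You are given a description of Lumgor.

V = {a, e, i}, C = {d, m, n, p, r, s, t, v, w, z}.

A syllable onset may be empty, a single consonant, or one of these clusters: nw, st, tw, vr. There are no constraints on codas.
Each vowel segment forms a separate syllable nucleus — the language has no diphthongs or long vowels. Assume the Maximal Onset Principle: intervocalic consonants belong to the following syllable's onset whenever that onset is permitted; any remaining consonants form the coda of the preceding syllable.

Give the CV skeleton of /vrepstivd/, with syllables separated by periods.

The vowels are e, i — 2 nuclei, so 2 syllables.
Between /e/ (V1) and /i/ (V2): /pst/ — longest licit onset from the right is /st/, leaving /p/ as coda.
Result: vrep.stivd.
Mapping each syllable to C/V: /vrep/ → CCVC, /stivd/ → CCVCC.

CCVC.CCVCC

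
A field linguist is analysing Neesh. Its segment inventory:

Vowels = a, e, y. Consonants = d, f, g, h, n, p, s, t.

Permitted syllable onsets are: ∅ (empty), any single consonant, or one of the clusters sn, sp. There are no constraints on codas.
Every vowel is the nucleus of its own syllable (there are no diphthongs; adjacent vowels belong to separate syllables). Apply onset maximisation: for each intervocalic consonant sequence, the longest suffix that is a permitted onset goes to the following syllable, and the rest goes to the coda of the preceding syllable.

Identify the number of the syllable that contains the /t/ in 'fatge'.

1

Vowels present: a, e; each is a nucleus, giving 2 syllables.
V1 /a/ – V2 /e/: cluster /tg/ — the longest permitted-onset suffix is /g/; onset = /g/, preceding coda = /t/.
So the parse is fat.ge.
The /t/ is in the coda of syllable 1 (/fat/).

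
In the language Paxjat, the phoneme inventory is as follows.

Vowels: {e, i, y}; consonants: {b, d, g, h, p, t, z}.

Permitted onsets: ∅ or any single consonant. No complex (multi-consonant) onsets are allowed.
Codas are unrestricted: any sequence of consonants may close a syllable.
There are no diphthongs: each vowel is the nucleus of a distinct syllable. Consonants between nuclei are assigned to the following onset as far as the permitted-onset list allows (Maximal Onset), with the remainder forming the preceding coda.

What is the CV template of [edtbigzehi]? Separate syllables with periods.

VCC.CVC.CV.CV

Nuclei (vowels): e, i, e, i → 4 syllables.
Between /e/ (V1) and /i/ (V2): /dtb/; trying suffixes from longest down, /b/ is the first permitted one, so coda /dt/ | onset /b/.
Between /i/ (V2) and /e/ (V3): cluster /gz/ — the longest permitted-onset suffix is /z/; onset = /z/, preceding coda = /g/.
Between /e/ (V3) and /i/ (V4): /h/ is a single consonant, so it becomes the next onset.
Result: edt.big.ze.hi.
Mapping each syllable to C/V: /edt/ → VCC, /big/ → CVC, /ze/ → CV, /hi/ → CV.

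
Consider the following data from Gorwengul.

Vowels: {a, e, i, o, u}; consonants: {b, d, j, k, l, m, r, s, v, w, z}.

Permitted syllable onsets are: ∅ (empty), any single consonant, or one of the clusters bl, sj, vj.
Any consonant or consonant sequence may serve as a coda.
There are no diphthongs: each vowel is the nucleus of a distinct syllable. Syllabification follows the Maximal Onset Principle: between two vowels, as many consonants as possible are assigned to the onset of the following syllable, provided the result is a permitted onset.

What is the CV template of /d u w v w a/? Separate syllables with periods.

CVCC.CV

Vowels present: u, a; each is a nucleus, giving 2 syllables.
/u…a/ gap (V1→V2): /wvw/; trying suffixes from longest down, /w/ is the first permitted one, so coda /wv/ | onset /w/.
So the parse is duwv.wa.
Mapping each syllable to C/V: /duwv/ → CVCC, /wa/ → CV.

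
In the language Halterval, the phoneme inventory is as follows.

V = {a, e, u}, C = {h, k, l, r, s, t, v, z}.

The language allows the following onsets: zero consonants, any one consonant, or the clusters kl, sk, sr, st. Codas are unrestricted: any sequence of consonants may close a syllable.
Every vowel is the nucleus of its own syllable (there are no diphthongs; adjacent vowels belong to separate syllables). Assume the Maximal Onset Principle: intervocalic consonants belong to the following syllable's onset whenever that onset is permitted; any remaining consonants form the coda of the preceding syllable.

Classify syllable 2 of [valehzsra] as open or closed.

closed

The vowels are a, e, a — 3 nuclei, so 3 syllables.
Between /a/ (V1) and /e/ (V2): /l/ is a single consonant, so it becomes the next onset.
Between /e/ (V2) and /a/ (V3): /hzsr/ splits as /hz/ + /sr/ (/sr/ is the longest suffix that is a licit onset).
Putting it together: va.lehz.sra.
Syllable 2 is /lehz/ with coda /hz/, so it is closed.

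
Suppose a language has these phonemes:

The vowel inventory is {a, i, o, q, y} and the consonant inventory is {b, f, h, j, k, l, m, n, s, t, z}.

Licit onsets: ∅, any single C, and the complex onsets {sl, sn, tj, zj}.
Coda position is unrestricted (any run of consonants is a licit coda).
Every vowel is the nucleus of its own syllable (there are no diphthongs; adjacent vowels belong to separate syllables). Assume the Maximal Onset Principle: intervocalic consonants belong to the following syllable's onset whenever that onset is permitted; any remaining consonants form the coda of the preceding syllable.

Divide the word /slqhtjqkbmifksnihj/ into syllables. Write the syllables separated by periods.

The vowels are q, q, i, i — 4 nuclei, so 4 syllables.
Between /q/ (V1) and /q/ (V2): cluster /htj/ — the longest permitted-onset suffix is /tj/; onset = /tj/, preceding coda = /h/.
Between /q/ (V2) and /i/ (V3): /kbm/ — longest licit onset from the right is /m/, leaving /kb/ as coda.
Between /i/ (V3) and /i/ (V4): /fksn/; trying suffixes from longest down, /sn/ is the first permitted one, so coda /fk/ | onset /sn/.

slqh.tjqkb.mifk.snihj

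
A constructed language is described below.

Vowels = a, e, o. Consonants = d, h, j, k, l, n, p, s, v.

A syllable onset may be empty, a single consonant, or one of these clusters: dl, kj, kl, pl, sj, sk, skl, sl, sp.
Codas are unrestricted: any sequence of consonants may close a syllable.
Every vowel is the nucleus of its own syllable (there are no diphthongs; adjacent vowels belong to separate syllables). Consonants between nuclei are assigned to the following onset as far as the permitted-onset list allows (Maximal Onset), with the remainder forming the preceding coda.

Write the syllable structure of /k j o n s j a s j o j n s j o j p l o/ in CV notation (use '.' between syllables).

Nuclei (vowels): o, a, o, o, o → 5 syllables.
V1 /o/ – V2 /a/: /nsj/; trying suffixes from longest down, /sj/ is the first permitted one, so coda /n/ | onset /sj/.
V2 /a/ – V3 /o/: /sj/ is a licit onset in full, so it all attaches to the next syllable.
V3 /o/ – V4 /o/: /jnsj/; trying suffixes from longest down, /sj/ is the first permitted one, so coda /jn/ | onset /sj/.
V4 /o/ – V5 /o/: /jpl/ splits as /j/ + /pl/ (/pl/ is the longest suffix that is a licit onset).
Result: kjon.sja.sjojn.sjoj.plo.
Mapping each syllable to C/V: /kjon/ → CCVC, /sja/ → CCV, /sjojn/ → CCVCC, /sjoj/ → CCVC, /plo/ → CCV.

CCVC.CCV.CCVCC.CCVC.CCV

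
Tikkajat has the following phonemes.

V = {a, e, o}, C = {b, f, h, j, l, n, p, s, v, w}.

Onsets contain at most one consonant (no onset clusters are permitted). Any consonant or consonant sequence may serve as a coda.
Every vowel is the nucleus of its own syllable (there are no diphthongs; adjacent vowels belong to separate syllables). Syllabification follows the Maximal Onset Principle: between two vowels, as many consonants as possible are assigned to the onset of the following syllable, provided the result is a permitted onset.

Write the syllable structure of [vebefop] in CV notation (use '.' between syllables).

The vowels are e, e, o — 3 nuclei, so 3 syllables.
V1 /e/ – V2 /e/: /b/ → onset of the next syllable (single consonants are always licit onsets).
V2 /e/ – V3 /o/: /f/ → onset of the next syllable (single consonants are always licit onsets).
Result: ve.be.fop.
Mapping each syllable to C/V: /ve/ → CV, /be/ → CV, /fop/ → CVC.

CV.CV.CVC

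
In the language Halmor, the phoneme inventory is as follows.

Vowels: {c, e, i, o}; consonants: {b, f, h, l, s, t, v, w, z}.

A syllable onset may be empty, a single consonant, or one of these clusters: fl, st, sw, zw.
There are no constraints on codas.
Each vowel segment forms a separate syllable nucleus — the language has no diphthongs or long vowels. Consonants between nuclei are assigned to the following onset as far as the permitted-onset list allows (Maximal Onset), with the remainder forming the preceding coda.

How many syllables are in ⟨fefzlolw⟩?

2

The vowels are e, o — 2 nuclei, so 2 syllables.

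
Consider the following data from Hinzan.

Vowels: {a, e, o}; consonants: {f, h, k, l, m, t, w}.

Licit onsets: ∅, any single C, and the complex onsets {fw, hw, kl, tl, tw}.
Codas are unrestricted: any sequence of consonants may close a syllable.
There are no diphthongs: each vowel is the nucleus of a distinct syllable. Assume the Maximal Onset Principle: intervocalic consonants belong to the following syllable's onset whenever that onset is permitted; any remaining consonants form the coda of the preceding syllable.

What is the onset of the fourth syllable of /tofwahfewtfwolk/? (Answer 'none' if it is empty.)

Vowels present: o, a, e, o; each is a nucleus, giving 4 syllables.
V1 /o/ – V2 /a/: /fw/ — entire cluster is a permitted onset → onset /fw/, coda ∅.
V2 /a/ – V3 /e/: /hf/; trying suffixes from longest down, /f/ is the first permitted one, so coda /h/ | onset /f/.
V3 /e/ – V4 /o/: cluster /wtfw/ — the longest permitted-onset suffix is /fw/; onset = /fw/, preceding coda = /wt/.
So the parse is to.fwah.fewt.fwolk.
Syllable 4 is /fwolk/: onset /fw/, nucleus /o/, coda /lk/.

fw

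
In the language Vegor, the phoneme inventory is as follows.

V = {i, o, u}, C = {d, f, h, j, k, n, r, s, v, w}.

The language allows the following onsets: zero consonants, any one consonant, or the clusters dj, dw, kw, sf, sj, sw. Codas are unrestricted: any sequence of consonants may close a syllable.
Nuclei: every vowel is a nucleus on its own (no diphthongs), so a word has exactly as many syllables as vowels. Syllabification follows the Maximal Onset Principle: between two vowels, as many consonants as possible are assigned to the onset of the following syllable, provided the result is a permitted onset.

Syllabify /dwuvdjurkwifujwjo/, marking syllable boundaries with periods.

Vowels present: u, u, i, u, o; each is a nucleus, giving 5 syllables.
/u…u/ gap (V1→V2): /vdj/ splits as /v/ + /dj/ (/dj/ is the longest suffix that is a licit onset).
/u…i/ gap (V2→V3): /rkw/; trying suffixes from longest down, /kw/ is the first permitted one, so coda /r/ | onset /kw/.
/i…u/ gap (V3→V4): /f/ is a single consonant, so it becomes the next onset.
/u…o/ gap (V4→V5): cluster /jwj/ — the longest permitted-onset suffix is /j/; onset = /j/, preceding coda = /jw/.

dwuv.djur.kwi.fujw.jo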